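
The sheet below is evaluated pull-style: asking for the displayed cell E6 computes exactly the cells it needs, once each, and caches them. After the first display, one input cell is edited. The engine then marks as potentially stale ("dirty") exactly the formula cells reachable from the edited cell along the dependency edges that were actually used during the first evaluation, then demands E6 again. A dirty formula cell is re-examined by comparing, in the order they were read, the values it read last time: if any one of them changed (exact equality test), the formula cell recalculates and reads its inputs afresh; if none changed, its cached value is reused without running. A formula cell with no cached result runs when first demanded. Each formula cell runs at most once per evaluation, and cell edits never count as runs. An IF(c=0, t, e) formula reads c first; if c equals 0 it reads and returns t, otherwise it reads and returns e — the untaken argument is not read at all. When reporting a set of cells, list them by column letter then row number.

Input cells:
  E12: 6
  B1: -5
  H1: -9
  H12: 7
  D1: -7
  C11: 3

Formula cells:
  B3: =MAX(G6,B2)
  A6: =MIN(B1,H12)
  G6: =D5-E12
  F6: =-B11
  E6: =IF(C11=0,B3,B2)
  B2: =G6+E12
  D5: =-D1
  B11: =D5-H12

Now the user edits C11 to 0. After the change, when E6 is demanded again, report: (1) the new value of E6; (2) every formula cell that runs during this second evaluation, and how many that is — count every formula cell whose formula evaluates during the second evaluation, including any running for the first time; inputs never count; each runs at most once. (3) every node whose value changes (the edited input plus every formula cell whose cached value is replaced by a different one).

Demanding E6 again yields 7.
2 formula cells run: B3, E6.
The nodes whose values change: C11.
Note the branch switch — B3 had no cache and runs now for the first time.

First demand of the output computes:
  D5 = -(-7) = 7
  G6 = 7 - 6 = 1
  B2 = 1 + 6 = 7
  E6 = IF(C11=0: C11=3 -> else branch B2) = 7

After the edit, cleaning proceeds:
  B3: had never run; runs now, result 7.
  E6: a read changed (C11 3->0) — executes, giving 7 — identical to its old value.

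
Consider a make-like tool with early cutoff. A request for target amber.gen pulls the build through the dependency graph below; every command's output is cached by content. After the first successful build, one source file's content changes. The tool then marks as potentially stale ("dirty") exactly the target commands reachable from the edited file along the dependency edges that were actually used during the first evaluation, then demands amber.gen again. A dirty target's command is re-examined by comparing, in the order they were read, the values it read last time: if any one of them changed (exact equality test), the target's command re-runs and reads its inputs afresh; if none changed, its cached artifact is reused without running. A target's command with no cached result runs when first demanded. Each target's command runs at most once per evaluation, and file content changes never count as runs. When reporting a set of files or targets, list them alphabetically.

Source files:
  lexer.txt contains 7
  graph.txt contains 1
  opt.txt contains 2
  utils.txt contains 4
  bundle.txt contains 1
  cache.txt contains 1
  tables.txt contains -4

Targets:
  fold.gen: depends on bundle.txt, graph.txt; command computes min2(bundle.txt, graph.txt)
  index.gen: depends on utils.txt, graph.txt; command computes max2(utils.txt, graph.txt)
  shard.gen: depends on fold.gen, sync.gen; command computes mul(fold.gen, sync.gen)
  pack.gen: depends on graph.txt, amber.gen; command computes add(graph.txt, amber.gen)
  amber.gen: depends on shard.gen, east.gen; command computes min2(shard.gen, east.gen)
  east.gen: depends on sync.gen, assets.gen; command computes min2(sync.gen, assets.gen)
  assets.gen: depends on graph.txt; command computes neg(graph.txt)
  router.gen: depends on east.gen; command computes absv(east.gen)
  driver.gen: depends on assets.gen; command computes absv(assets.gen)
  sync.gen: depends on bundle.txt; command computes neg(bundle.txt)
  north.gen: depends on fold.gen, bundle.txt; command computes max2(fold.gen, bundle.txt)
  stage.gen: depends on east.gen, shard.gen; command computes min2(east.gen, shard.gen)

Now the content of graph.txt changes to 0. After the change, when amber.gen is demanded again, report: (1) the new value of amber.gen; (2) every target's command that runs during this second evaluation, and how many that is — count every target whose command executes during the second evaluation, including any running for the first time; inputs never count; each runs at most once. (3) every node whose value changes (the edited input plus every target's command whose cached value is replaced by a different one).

Demanding amber.gen again yields -1.
5 target commands run: amber.gen, assets.gen, east.gen, fold.gen, shard.gen.
The nodes whose values change: assets.gen, fold.gen, graph.txt, shard.gen.

First demand of the output computes:
  assets.gen = neg(1) = -1
  fold.gen = min2(1, 1) = 1
  sync.gen = neg(1) = -1
  east.gen = min2(-1, -1) = -1
  shard.gen = mul(1, -1) = -1
  amber.gen = min2(-1, -1) = -1

After the edit, cleaning proceeds:
  assets.gen: a read changed (graph.txt 1->0) — executes, giving 0.
  east.gen: a read changed (assets.gen -1->0) — executes, giving -1 — identical to its old value.
  fold.gen: a read changed (graph.txt 1->0) — executes, giving 0.
  shard.gen: a read changed (fold.gen 1->0) — executes, giving 0.
  amber.gen: a read changed (shard.gen -1->0) — executes, giving -1 — identical to its old value.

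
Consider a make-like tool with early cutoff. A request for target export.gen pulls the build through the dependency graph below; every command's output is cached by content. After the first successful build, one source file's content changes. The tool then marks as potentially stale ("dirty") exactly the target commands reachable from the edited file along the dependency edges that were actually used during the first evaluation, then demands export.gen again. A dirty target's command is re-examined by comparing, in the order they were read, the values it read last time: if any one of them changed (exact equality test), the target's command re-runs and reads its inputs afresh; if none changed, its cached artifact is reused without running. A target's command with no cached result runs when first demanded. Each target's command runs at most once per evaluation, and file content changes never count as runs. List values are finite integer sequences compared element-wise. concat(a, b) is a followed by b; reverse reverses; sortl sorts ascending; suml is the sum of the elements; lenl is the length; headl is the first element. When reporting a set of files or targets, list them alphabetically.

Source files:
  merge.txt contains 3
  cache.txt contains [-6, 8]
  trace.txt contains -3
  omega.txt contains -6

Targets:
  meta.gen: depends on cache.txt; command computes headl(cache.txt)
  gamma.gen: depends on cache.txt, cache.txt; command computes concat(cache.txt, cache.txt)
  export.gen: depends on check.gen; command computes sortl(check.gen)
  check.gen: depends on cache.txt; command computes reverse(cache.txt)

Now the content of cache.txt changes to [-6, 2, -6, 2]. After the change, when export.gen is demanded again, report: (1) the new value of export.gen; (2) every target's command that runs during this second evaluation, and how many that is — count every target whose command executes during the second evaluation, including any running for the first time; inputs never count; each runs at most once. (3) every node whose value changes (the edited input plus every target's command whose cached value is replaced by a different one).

Demanding export.gen again yields [-6, -6, 2, 2].
2 target commands run: check.gen, export.gen.
The nodes whose values change: cache.txt, check.gen, export.gen.

First demand of the output computes:
  check.gen = reverse([-6, 8]) = [8, -6]
  export.gen = sortl([8, -6]) = [-6, 8]

After the edit, cleaning proceeds:
  check.gen: a read changed (cache.txt [-6, 8]->[-6, 2, -6, 2]) — executes, giving [2, -6, 2, -6].
  export.gen: a read changed (check.gen [8, -6]->[2, -6, 2, -6]) — executes, giving [-6, -6, 2, 2].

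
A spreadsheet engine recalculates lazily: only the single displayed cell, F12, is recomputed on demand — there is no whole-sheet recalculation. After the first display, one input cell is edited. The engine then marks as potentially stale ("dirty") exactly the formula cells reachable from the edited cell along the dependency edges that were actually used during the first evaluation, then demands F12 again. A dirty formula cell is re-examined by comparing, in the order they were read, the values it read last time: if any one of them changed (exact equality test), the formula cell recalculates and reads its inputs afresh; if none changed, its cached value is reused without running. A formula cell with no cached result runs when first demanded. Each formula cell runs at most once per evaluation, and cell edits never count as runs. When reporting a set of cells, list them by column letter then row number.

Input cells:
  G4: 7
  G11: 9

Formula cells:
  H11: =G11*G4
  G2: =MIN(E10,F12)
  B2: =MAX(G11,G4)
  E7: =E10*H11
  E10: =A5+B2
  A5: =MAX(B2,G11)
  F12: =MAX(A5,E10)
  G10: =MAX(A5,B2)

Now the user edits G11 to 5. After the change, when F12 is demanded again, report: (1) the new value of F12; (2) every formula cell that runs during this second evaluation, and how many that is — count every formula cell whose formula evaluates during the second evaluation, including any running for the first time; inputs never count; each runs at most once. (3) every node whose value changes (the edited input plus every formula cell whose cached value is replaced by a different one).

First evaluation (everything demanded from the output):
  B2 = MAX(9, 7) = 9
  A5 = MAX(9, 9) = 9
  E10 = 9 + 9 = 18
  F12 = MAX(9, 18) = 18

Propagation after the edit:
  B2: runs — G11 9->5; result 7.
  A5: runs — B2 9->7; G11 9->5; result 7.
  E10: runs — A5 9->7; B2 9->7; result 14.
  F12: runs — A5 9->7; E10 18->14; result 14.

New value of F12: 14.
Formula cells that run: A5, B2, E10, F12 — 4 in total.
Values that change: A5, B2, E10, F12, G11.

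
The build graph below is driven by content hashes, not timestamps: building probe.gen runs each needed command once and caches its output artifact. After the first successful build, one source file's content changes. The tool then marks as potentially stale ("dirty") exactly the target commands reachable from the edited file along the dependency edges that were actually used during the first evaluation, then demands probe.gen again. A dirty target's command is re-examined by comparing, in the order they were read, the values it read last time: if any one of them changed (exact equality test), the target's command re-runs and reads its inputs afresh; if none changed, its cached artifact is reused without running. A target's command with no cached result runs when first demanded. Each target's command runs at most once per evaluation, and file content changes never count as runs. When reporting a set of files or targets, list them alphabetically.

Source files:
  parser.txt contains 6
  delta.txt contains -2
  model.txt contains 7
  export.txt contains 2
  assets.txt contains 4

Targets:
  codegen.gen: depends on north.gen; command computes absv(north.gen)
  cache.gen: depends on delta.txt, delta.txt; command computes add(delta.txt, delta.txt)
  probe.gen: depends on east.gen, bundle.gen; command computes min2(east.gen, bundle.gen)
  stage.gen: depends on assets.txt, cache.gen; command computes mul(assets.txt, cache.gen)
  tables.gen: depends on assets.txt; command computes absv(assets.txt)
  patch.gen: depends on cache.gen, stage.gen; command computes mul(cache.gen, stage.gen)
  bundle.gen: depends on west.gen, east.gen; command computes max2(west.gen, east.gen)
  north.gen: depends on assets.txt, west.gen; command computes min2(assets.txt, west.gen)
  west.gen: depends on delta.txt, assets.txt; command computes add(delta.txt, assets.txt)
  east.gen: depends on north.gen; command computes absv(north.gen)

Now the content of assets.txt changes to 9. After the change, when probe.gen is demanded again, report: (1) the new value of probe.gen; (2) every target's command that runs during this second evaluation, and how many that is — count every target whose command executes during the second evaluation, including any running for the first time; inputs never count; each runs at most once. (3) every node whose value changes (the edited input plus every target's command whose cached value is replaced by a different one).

probe.gen now evaluates to 7.
Run set: bundle.gen, east.gen, north.gen, probe.gen, west.gen (5 run).
Changed values: assets.txt, bundle.gen, east.gen, north.gen, probe.gen, west.gen.

Initial pass — values computed on the first demand:
  west.gen = add(-2, 4) = 2
  north.gen = min2(4, 2) = 2
  east.gen = absv(2) = 2
  bundle.gen = max2(2, 2) = 2
  probe.gen = min2(2, 2) = 2

Second demand — change propagation:
  west.gen: re-runs because assets.txt 4->9; new result 7.
  north.gen: re-runs because assets.txt 4->9; west.gen 2->7; new result 7.
  east.gen: re-runs because north.gen 2->7; new result 7.
  bundle.gen: re-runs because west.gen 2->7; east.gen 2->7; new result 7.
  probe.gen: re-runs because east.gen 2->7; bundle.gen 2->7; new result 7.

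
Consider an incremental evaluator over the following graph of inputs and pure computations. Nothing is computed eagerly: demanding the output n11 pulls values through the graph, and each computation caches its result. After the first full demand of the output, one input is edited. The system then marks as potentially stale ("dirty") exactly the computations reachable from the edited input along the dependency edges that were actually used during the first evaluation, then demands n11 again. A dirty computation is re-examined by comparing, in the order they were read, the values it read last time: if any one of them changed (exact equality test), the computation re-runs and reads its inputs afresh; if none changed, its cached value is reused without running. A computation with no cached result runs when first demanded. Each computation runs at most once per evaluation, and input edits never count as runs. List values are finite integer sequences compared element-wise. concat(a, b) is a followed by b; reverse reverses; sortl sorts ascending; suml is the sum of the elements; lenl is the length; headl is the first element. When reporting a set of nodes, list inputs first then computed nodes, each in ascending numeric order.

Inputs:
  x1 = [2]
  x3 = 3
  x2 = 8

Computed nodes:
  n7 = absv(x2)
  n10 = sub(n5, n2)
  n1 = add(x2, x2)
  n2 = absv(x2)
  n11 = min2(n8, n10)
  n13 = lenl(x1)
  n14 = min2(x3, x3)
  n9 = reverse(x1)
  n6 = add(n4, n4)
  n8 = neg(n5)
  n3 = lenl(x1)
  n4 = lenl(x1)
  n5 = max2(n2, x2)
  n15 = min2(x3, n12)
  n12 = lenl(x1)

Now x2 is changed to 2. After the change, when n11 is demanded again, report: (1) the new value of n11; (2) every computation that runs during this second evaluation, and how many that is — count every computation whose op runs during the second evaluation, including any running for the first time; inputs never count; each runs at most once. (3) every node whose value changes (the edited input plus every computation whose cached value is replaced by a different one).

n11 now evaluates to -2.
Run set: n2, n5, n8, n10, n11 (5 run).
Changed values: x2, n2, n5, n8, n11.

Initial pass — values computed on the first demand:
  n2 = absv(8) = 8
  n5 = max2(8, 8) = 8
  n8 = neg(8) = -8
  n10 = sub(8, 8) = 0
  n11 = min2(-8, 0) = -8

Second demand — change propagation:
  n2: re-runs because x2 8->2; new result 2.
  n5: re-runs because n2 8->2; x2 8->2; new result 2.
  n8: re-runs because n5 8->2; new result -2.
  n10: re-runs because n5 8->2; n2 8->2; new result 0 (unchanged).
  n11: re-runs because n8 -8->-2; new result -2.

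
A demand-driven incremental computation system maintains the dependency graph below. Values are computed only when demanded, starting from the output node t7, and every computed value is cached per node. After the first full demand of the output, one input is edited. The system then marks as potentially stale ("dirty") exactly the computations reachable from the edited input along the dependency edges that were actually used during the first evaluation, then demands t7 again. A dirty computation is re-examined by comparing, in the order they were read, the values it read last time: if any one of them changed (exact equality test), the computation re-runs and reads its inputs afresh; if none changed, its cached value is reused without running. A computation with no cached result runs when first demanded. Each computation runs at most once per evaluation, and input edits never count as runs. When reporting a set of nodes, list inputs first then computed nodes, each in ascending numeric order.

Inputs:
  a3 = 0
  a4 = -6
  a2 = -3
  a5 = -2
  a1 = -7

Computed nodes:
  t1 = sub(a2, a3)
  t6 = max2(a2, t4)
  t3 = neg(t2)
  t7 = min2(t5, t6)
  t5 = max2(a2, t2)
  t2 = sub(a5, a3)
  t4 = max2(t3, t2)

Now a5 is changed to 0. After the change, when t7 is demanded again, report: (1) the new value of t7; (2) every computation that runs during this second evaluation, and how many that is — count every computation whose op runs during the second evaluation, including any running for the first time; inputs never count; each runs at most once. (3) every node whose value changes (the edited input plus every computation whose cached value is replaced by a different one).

New value of t7: 0.
Computations that run: t2, t3, t4, t5, t6, t7 — 6 in total.
Values that change: a5, t2, t3, t4, t5, t6, t7.

First evaluation (everything demanded from the output):
  t2 = sub(-2, 0) = -2
  t3 = neg(-2) = 2
  t4 = max2(2, -2) = 2
  t5 = max2(-3, -2) = -2
  t6 = max2(-3, 2) = 2
  t7 = min2(-2, 2) = -2

Propagation after the edit:
  t2: runs — a5 -2->0; result 0.
  t3: runs — t2 -2->0; result 0.
  t4: runs — t3 2->0; t2 -2->0; result 0.
  t5: runs — t2 -2->0; result 0.
  t6: runs — t4 2->0; result 0.
  t7: runs — t5 -2->0; t6 2->0; result 0.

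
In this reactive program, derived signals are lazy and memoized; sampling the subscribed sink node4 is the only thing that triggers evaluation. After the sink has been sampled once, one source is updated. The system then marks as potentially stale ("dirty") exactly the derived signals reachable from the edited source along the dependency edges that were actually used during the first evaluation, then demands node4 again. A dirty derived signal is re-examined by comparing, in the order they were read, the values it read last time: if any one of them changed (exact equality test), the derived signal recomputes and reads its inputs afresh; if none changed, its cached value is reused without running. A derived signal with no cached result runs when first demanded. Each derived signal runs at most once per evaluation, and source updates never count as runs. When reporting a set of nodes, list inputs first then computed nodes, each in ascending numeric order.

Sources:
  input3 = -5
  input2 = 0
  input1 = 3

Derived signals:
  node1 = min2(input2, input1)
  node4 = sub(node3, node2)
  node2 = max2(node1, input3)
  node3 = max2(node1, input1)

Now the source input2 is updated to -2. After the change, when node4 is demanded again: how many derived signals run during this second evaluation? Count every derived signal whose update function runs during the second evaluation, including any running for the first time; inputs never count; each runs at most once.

4 derived signals run: node1, node2, node3, node4.

First demand of the output computes:
  node1 = min2(0, 3) = 0
  node2 = max2(0, -5) = 0
  node3 = max2(0, 3) = 3
  node4 = sub(3, 0) = 3

After the edit, cleaning proceeds:
  node1: a read changed (input2 0->-2) — executes, giving -2.
  node2: a read changed (node1 0->-2) — executes, giving -2.
  node3: a read changed (node1 0->-2) — executes, giving 3 — identical to its old value.
  node4: a read changed (node2 0->-2) — executes, giving 5.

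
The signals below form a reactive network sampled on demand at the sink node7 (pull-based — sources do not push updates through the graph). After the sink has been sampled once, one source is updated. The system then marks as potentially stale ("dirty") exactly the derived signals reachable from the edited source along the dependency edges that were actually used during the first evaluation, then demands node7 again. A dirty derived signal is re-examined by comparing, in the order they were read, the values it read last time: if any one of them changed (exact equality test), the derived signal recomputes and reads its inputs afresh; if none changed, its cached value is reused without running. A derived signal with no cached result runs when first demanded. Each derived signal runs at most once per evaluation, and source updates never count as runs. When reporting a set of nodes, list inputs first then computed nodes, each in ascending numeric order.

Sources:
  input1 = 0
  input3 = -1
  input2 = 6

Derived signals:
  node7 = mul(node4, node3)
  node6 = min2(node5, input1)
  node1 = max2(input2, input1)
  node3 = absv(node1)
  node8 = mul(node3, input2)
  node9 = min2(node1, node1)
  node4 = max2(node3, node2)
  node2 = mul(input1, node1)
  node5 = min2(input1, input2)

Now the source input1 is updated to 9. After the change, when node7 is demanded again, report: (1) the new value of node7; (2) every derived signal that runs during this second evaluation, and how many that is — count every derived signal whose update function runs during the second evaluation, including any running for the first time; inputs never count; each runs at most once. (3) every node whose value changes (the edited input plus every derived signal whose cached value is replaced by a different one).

node7 now evaluates to 729.
Run set: node1, node2, node3, node4, node7 (5 run).
Changed values: input1, node1, node2, node3, node4, node7.

Initial pass — values computed on the first demand:
  node1 = max2(6, 0) = 6
  node2 = mul(0, 6) = 0
  node3 = absv(6) = 6
  node4 = max2(6, 0) = 6
  node7 = mul(6, 6) = 36

Second demand — change propagation:
  node1: re-runs because input1 0->9; new result 9.
  node2: re-runs because input1 0->9; node1 6->9; new result 81.
  node3: re-runs because node1 6->9; new result 9.
  node4: re-runs because node3 6->9; node2 0->81; new result 81.
  node7: re-runs because node4 6->81; node3 6->9; new result 729.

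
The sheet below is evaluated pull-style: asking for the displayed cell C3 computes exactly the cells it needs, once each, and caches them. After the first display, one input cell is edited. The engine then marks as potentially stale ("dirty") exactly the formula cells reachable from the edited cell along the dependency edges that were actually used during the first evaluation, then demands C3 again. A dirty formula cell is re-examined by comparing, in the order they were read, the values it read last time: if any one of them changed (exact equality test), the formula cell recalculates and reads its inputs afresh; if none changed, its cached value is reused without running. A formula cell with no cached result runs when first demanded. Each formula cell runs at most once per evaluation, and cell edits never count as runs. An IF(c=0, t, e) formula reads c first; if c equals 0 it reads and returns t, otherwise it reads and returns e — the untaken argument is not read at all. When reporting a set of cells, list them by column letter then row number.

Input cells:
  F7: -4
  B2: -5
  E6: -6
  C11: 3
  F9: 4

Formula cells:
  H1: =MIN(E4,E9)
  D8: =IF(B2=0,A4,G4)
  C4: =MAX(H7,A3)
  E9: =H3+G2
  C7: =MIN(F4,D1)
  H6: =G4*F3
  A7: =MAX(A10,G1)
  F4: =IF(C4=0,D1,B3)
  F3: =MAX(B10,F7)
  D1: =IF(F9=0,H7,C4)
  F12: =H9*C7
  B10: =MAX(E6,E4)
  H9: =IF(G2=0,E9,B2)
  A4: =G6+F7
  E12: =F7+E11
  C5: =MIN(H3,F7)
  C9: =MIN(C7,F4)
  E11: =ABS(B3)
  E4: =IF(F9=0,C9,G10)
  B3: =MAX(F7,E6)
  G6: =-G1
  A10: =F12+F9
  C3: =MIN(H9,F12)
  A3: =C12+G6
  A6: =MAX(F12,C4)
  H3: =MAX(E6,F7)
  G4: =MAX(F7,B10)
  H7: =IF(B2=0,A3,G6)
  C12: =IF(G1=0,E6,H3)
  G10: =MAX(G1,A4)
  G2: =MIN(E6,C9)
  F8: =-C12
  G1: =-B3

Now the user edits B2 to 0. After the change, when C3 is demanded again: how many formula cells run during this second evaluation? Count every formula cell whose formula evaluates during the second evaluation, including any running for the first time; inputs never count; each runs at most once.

First demand of the output computes:
  B3 = MAX(-4, -6) = -4
  G1 = -(-4) = 4
  G6 = -(4) = -4
  H3 = MAX(-6, -4) = -4
  C12 = IF(G1=0: G1=4 -> else branch H3) = -4
  A3 = -4 + -4 = -8
  H7 = IF(B2=0: B2=-5 -> else branch G6) = -4
  C4 = MAX(-4, -8) = -4
  D1 = IF(F9=0: F9=4 -> else branch C4) = -4
  F4 = IF(C4=0: C4=-4 -> else branch B3) = -4
  C7 = MIN(-4, -4) = -4
  C9 = MIN(-4, -4) = -4
  G2 = MIN(-6, -4) = -6
  H9 = IF(G2=0: G2=-6 -> else branch B2) = -5
  F12 = -5 * -4 = 20
  C3 = MIN(-5, 20) = -5

After the edit, cleaning proceeds:
  H7: a read changed (B2 -5->0) — executes, giving -8.
  C4: a read changed (H7 -4->-8) — executes, giving -8.
  D1: a read changed (C4 -4->-8) — executes, giving -8.
  F4: a read changed (C4 -4->-8) — executes, giving -4 — identical to its old value.
  C7: a read changed (D1 -4->-8) — executes, giving -8.
  C9: a read changed (C7 -4->-8) — executes, giving -8.
  G2: a read changed (C9 -4->-8) — executes, giving -8.
  H9: a read changed (G2 -6->-8; B2 -5->0) — executes, giving 0.
  F12: a read changed (H9 -5->0; C7 -4->-8) — executes, giving 0.
  C3: a read changed (H9 -5->0; F12 20->0) — executes, giving 0.

10 formula cells run: C3, C4, C7, C9, D1, F4, F12, G2, H7, H9.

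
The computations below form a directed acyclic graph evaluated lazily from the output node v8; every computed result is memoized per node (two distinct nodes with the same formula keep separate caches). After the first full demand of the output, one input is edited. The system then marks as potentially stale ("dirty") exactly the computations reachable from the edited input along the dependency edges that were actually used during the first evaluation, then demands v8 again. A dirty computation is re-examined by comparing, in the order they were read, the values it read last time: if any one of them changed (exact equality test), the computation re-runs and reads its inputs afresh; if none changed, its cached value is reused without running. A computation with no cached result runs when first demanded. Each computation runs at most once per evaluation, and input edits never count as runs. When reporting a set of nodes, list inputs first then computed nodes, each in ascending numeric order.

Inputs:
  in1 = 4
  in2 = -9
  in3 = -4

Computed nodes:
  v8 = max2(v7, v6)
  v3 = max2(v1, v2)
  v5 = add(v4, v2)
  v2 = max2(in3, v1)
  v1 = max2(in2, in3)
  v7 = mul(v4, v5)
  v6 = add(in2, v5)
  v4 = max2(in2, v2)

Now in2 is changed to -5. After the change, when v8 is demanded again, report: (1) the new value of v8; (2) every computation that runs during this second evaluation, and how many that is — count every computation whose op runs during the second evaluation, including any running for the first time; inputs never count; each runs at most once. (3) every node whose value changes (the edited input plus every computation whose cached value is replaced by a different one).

Demanding v8 again yields 32.
4 computations run: v1, v4, v6, v8.
The nodes whose values change: in2, v6.
Note where the cutoff bites: v2 is checked, finds nothing changed, and keeps its cache.

First demand of the output computes:
  v1 = max2(-9, -4) = -4
  v2 = max2(-4, -4) = -4
  v4 = max2(-9, -4) = -4
  v5 = add(-4, -4) = -8
  v6 = add(-9, -8) = -17
  v7 = mul(-4, -8) = 32
  v8 = max2(32, -17) = 32

After the edit, cleaning proceeds:
  v1: a read changed (in2 -9->-5) — executes, giving -4 — identical to its old value.
  v2: dirty, but its reads are unchanged (in3 unchanged, v1 unchanged); cached -4 stands.
  v4: a read changed (in2 -9->-5) — executes, giving -4 — identical to its old value.
  v5: dirty, but its reads are unchanged (v4 unchanged, v2 unchanged); cached -8 stands.
  v6: a read changed (in2 -9->-5) — executes, giving -13.
  v7: dirty, but its reads are unchanged (v4 unchanged, v5 unchanged); cached 32 stands.
  v8: a read changed (v6 -17->-13) — executes, giving 32 — identical to its old value.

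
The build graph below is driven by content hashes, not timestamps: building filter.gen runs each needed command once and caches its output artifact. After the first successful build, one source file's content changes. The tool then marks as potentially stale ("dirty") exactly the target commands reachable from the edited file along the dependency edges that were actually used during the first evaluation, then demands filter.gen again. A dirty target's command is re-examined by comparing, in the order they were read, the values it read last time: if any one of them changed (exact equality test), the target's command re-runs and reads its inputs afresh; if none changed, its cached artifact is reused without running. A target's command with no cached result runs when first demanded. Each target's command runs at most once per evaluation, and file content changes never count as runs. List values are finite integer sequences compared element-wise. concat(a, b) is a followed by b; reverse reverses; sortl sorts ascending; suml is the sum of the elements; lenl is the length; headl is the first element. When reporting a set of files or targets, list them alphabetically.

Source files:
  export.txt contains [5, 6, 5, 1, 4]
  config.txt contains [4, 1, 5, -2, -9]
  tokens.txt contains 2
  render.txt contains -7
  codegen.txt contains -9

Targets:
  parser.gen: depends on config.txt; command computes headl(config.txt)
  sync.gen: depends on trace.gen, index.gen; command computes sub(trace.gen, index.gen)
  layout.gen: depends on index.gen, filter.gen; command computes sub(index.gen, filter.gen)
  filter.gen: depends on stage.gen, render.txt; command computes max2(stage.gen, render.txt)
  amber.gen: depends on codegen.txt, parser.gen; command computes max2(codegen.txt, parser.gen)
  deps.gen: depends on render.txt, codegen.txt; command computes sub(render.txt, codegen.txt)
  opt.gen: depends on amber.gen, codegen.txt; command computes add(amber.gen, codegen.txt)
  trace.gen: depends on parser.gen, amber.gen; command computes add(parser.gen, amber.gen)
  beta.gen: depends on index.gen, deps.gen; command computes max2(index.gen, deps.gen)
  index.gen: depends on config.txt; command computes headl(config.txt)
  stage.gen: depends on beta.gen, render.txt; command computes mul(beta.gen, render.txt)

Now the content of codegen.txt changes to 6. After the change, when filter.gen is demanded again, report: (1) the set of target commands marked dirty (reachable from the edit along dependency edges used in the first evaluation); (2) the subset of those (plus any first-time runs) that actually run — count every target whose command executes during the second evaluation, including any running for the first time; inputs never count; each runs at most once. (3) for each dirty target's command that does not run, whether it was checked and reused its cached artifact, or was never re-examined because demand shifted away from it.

Dirty set: beta.gen, deps.gen, filter.gen, stage.gen.
Run set: beta.gen, deps.gen (2 run).
Re-examined without running (cache reused): filter.gen, stage.gen.
The important point: beta.gen recomputes to an identical value, and the output ends up unchanged.

Initial pass — values computed on the first demand:
  deps.gen = sub(-7, -9) = 2
  index.gen = headl([4, 1, 5, -2, -9]) = 4
  beta.gen = max2(4, 2) = 4
  stage.gen = mul(4, -7) = -28
  filter.gen = max2(-28, -7) = -7

Second demand — change propagation:
  deps.gen: re-runs because codegen.txt -9->6; new result -13.
  beta.gen: re-runs because deps.gen 2->-13; new result 4 (unchanged).
  stage.gen: re-examined; everything it read last time is the same (beta.gen unchanged, render.txt unchanged) — cache -28 kept, no run.
  filter.gen: re-examined; everything it read last time is the same (stage.gen unchanged, render.txt unchanged) — cache -7 kept, no run.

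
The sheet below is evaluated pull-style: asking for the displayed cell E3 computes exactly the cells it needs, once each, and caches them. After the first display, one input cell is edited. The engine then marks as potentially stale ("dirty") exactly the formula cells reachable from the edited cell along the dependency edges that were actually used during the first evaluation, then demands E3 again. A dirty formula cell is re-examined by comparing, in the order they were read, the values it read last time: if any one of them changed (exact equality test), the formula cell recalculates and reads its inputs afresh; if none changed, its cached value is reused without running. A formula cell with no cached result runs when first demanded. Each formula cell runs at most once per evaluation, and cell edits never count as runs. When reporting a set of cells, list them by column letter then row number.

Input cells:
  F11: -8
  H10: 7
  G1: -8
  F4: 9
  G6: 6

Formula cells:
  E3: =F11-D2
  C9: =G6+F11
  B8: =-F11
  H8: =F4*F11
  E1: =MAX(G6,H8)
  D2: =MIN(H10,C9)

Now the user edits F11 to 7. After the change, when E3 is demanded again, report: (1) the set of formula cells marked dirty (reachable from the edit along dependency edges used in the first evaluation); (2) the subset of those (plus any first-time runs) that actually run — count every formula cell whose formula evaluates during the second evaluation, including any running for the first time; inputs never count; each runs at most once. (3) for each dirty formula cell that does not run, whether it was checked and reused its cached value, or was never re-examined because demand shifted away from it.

The edit dirties: C9, D2, E3.
3 formula cells run: C9, D2, E3.
No dirty formula cell escaped a run.

First demand of the output computes:
  C9 = 6 + -8 = -2
  D2 = MIN(7, -2) = -2
  E3 = -8 - -2 = -6

After the edit, cleaning proceeds:
  C9: a read changed (F11 -8->7) — executes, giving 13.
  D2: a read changed (C9 -2->13) — executes, giving 7.
  E3: a read changed (F11 -8->7; D2 -2->7) — executes, giving 0.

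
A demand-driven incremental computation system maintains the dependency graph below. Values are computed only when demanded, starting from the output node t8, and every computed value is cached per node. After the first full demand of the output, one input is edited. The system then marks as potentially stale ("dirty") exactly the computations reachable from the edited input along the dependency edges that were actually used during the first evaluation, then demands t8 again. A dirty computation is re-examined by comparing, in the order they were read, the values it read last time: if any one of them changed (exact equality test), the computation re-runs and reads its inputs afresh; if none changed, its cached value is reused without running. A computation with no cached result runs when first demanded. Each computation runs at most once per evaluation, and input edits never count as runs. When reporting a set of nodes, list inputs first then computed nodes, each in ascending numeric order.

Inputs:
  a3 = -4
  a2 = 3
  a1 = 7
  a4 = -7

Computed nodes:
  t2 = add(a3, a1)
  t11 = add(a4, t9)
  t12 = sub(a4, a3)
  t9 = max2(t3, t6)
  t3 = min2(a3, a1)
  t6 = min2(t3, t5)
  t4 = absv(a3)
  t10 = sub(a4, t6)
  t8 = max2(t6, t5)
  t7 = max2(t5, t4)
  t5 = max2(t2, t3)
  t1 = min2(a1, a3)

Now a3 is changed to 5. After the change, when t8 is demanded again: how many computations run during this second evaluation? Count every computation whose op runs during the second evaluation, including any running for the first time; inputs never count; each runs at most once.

First evaluation (everything demanded from the output):
  t2 = add(-4, 7) = 3
  t3 = min2(-4, 7) = -4
  t5 = max2(3, -4) = 3
  t6 = min2(-4, 3) = -4
  t8 = max2(-4, 3) = 3

Propagation after the edit:
  t2: runs — a3 -4->5; result 12.
  t3: runs — a3 -4->5; result 5.
  t5: runs — t2 3->12; t3 -4->5; result 12.
  t6: runs — t3 -4->5; t5 3->12; result 5.
  t8: runs — t6 -4->5; t5 3->12; result 12.

Computations that run: t2, t3, t5, t6, t8 — 5 in total.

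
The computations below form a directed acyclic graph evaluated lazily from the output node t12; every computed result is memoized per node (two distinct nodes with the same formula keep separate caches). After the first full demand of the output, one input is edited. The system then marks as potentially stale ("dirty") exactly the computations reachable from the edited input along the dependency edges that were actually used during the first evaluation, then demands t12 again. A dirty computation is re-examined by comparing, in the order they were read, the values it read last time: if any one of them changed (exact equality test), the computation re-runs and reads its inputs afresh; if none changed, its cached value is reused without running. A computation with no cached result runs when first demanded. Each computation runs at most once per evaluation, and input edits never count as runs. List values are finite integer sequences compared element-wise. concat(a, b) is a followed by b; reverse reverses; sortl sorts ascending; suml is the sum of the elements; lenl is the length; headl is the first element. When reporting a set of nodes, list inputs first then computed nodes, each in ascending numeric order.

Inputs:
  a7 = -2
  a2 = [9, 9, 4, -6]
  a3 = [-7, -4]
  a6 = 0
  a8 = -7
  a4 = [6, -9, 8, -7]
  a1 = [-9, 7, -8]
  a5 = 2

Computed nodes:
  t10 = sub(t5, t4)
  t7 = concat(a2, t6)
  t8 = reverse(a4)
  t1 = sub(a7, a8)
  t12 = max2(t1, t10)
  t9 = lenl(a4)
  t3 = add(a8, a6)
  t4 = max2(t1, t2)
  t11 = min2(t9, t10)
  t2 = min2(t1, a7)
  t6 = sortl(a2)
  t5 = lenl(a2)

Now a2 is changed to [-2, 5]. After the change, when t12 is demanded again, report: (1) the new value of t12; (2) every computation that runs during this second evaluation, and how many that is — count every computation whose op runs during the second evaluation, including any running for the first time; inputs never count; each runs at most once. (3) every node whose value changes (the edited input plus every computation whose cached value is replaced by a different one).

Demanding t12 again yields 5.
3 computations run: t5, t10, t12.
The nodes whose values change: a2, t5, t10.

First demand of the output computes:
  t1 = sub(-2, -7) = 5
  t2 = min2(5, -2) = -2
  t4 = max2(5, -2) = 5
  t5 = lenl([9, 9, 4, -6]) = 4
  t10 = sub(4, 5) = -1
  t12 = max2(5, -1) = 5

After the edit, cleaning proceeds:
  t5: a read changed (a2 [9, 9, 4, -6]->[-2, 5]) — executes, giving 2.
  t10: a read changed (t5 4->2) — executes, giving -3.
  t12: a read changed (t10 -1->-3) — executes, giving 5 — identical to its old value.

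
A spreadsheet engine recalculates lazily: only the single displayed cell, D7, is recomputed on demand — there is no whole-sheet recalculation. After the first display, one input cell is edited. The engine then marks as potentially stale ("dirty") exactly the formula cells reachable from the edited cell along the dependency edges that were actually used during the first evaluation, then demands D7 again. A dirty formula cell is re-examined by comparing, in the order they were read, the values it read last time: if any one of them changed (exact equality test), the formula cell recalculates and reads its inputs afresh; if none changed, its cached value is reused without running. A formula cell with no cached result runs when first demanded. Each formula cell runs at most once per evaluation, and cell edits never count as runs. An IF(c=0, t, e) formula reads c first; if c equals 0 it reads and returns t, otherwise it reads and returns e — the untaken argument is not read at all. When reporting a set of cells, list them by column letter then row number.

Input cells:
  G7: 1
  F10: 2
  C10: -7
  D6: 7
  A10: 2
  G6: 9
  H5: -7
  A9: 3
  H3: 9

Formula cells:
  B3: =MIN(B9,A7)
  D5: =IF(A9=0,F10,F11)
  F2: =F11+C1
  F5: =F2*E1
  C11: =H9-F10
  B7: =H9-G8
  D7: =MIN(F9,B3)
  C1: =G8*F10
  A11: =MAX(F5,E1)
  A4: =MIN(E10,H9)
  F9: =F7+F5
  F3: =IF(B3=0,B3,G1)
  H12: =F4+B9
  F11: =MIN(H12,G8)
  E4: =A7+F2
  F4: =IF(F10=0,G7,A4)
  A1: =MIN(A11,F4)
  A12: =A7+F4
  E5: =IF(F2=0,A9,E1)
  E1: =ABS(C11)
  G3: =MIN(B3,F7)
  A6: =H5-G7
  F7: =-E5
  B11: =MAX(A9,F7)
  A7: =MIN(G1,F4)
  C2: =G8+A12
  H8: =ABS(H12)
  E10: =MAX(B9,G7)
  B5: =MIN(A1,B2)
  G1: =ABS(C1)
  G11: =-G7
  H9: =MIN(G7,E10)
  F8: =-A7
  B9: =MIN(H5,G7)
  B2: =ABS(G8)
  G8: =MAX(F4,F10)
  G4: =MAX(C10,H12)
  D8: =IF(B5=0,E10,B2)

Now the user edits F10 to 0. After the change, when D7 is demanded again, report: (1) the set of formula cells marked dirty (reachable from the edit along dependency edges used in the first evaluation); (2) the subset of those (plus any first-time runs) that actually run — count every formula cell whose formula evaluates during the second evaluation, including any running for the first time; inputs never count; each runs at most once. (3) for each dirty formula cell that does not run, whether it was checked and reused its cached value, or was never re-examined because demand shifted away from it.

Marked dirty: A7, B3, C1, C11, D7, E1, E5, F2, F4, F5, F7, F9, F11, G1, G8, H12.
Formula cells that run: A7, B3, C1, C11, D7, E1, E5, F2, F4, F5, F9, F11, G1, G8 — 14 in total.
Checked but reused from cache: F7, H12.
Key observation: the cutoff stops propagation at H12 — its inputs' values are unchanged, so it reuses its cache.

First evaluation (everything demanded from the output):
  B9 = MIN(-7, 1) = -7
  E10 = MAX(-7, 1) = 1
  H9 = MIN(1, 1) = 1
  A4 = MIN(1, 1) = 1
  C11 = 1 - 2 = -1
  E1 = ABS(-1) = 1
  F4 = IF(F10=0: F10=2 -> else branch A4) = 1
  G8 = MAX(1, 2) = 2
  C1 = 2 * 2 = 4
  G1 = ABS(4) = 4
  A7 = MIN(4, 1) = 1
  B3 = MIN(-7, 1) = -7
  H12 = 1 + -7 = -6
  F11 = MIN(-6, 2) = -6
  F2 = -6 + 4 = -2
  E5 = IF(F2=0: F2=-2 -> else branch E1) = 1
  F5 = -2 * 1 = -2
  F7 = -(1) = -1
  F9 = -1 + -2 = -3
  D7 = MIN(-3, -7) = -7

Propagation after the edit:
  C11: runs — F10 2->0; result 1.
  E1: runs — C11 -1->1; result 1 (same value as before).
  F4: runs — F10 2->0; result 1 (same value as before).
  G8: runs — F10 2->0; result 1.
  C1: runs — G8 2->1; F10 2->0; result 0.
  G1: runs — C1 4->0; result 0.
  A7: runs — G1 4->0; result 0.
  B3: runs — A7 1->0; result -7 (same value as before).
  H12: checked — values it read are unchanged (F4 unchanged, B9 unchanged); reused cached -6 without running.
  F11: runs — G8 2->1; result -6 (same value as before).
  F2: runs — C1 4->0; result -6.
  E5: runs — F2 -2->-6; result 1 (same value as before).
  F5: runs — F2 -2->-6; result -6.
  F7: checked — values it read are unchanged (E5 unchanged); reused cached -1 without running.
  F9: runs — F5 -2->-6; result -7.
  D7: runs — F9 -3->-7; result -7 (same value as before).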